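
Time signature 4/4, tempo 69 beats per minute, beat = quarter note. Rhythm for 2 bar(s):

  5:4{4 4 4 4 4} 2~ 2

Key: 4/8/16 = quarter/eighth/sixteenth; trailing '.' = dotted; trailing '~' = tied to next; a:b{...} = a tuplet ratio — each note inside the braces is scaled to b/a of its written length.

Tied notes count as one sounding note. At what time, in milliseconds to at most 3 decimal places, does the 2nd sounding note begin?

note 2 onset = 4/5b = 695.652ms

1. 0.0ms @ 0 + 695.652ms (4/5)
2. 695.652ms @ 4/5 + 695.652ms (4/5)
3. 1391.304ms @ 8/5 + 695.652ms (4/5)
4. 2086.957ms @ 12/5 + 695.652ms (4/5)
5. 2782.609ms @ 16/5 + 695.652ms (4/5)
6. 3478.261ms @ 4 + 3478.261ms (4)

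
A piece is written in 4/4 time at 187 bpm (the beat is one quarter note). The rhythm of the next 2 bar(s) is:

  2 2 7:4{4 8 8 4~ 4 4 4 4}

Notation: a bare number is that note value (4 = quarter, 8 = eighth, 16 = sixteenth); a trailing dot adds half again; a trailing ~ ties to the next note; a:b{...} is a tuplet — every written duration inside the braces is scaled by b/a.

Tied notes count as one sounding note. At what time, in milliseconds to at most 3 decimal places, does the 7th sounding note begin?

note 7 onset = 44/7b = 2016.807ms

1. 0.0ms @ 0 + 641.711ms (2)
2. 641.711ms @ 2 + 641.711ms (2)
3. 1283.422ms @ 4 + 183.346ms (4/7)
4. 1466.769ms @ 32/7 + 91.673ms (2/7)
5. 1558.442ms @ 34/7 + 91.673ms (2/7)
6. 1650.115ms @ 36/7 + 366.692ms (8/7)
7. 2016.807ms @ 44/7 + 183.346ms (4/7)
8. 2200.153ms @ 48/7 + 183.346ms (4/7)
9. 2383.499ms @ 52/7 + 183.346ms (4/7)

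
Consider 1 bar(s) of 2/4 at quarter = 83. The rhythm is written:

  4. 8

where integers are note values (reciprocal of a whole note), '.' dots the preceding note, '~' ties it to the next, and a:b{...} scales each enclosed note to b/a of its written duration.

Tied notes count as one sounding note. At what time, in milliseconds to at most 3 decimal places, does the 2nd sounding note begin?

1. 0.0ms @ 0 + 1084.337ms (3/2)
2. 1084.337ms @ 3/2 + 361.446ms (1/2)

note 2 onset = 3/2b = 1084.337ms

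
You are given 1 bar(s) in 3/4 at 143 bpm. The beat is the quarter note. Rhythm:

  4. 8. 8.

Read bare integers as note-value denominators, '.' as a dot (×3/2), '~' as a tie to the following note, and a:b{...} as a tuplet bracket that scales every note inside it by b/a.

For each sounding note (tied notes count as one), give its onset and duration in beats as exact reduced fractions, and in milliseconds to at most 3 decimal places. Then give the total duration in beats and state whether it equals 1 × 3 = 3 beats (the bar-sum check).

1) 0.0ms=0b +629.371ms=3/2b
2) 629.371ms=3/2b +314.685ms=3/4b
3) 944.056ms=9/4b +314.685ms=3/4b
Σ=3b of 3 (143bpm 3/4) — PASS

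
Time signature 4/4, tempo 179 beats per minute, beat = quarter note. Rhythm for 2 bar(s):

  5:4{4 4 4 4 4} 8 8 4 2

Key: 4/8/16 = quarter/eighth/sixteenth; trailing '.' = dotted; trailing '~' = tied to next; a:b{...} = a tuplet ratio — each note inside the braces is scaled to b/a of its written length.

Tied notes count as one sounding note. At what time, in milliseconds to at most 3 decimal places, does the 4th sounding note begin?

1. 0.0ms @ 0 + 268.156ms (4/5)
2. 268.156ms @ 4/5 + 268.156ms (4/5)
3. 536.313ms @ 8/5 + 268.156ms (4/5)
4. 804.469ms @ 12/5 + 268.156ms (4/5)
5. 1072.626ms @ 16/5 + 268.156ms (4/5)
6. 1340.782ms @ 4 + 167.598ms (1/2)
7. 1508.38ms @ 9/2 + 167.598ms (1/2)
8. 1675.978ms @ 5 + 335.196ms (1)
9. 2011.173ms @ 6 + 670.391ms (2)

note 4 onset = 12/5b = 804.469ms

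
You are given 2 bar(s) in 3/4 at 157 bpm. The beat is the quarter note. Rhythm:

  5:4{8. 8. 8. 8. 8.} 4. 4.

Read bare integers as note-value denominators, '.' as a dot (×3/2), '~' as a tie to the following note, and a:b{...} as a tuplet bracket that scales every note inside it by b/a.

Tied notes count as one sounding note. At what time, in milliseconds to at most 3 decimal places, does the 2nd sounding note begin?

1. 0.0ms @ 0 + 229.299ms (3/5)
2. 229.299ms @ 3/5 + 229.299ms (3/5)
3. 458.599ms @ 6/5 + 229.299ms (3/5)
4. 687.898ms @ 9/5 + 229.299ms (3/5)
5. 917.197ms @ 12/5 + 229.299ms (3/5)
6. 1146.497ms @ 3 + 573.248ms (3/2)
7. 1719.745ms @ 9/2 + 573.248ms (3/2)

note 2 onset = 3/5b = 229.299ms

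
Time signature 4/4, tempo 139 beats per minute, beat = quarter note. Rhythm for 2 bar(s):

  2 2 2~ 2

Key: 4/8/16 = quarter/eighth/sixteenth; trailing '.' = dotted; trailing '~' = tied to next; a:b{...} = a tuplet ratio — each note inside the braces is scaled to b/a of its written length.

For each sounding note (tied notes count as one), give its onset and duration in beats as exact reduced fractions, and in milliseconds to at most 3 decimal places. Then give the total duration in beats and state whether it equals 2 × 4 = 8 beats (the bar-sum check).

1) 0.0ms=0b +863.309ms=2b
2) 863.309ms=2b +863.309ms=2b
3) 1726.619ms=4b +1726.619ms=4b
Σ=8b of 8 (139bpm 4/4) — PASS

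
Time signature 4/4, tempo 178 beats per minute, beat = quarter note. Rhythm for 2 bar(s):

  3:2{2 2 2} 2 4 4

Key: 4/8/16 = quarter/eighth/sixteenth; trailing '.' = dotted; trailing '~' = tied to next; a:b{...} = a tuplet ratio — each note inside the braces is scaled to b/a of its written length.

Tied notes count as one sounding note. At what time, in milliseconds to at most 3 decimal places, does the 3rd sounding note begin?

note 3 onset = 8/3b = 898.876ms

1. 0.0ms @ 0 + 449.438ms (4/3)
2. 449.438ms @ 4/3 + 449.438ms (4/3)
3. 898.876ms @ 8/3 + 449.438ms (4/3)
4. 1348.315ms @ 4 + 674.157ms (2)
5. 2022.472ms @ 6 + 337.079ms (1)
6. 2359.551ms @ 7 + 337.079ms (1)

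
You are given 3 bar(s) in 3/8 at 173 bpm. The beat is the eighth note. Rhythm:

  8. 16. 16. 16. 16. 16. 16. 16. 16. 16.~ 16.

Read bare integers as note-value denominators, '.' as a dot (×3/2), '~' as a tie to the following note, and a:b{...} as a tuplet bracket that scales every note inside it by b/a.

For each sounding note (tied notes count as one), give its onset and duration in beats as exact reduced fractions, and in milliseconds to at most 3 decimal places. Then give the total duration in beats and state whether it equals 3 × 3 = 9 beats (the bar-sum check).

1) 0.0ms=0b +520.231ms=3/2b
2) 520.231ms=3/2b +260.116ms=3/4b
3) 780.347ms=9/4b +260.116ms=3/4b
4) 1040.462ms=3b +260.116ms=3/4b
5) 1300.578ms=15/4b +260.116ms=3/4b
6) 1560.694ms=9/2b +260.116ms=3/4b
7) 1820.809ms=21/4b +260.116ms=3/4b
8) 2080.925ms=6b +260.116ms=3/4b
9) 2341.04ms=27/4b +260.116ms=3/4b
10) 2601.156ms=15/2b +520.231ms=3/2b
Σ=9b of 9 (173bpm 3/8) — PASS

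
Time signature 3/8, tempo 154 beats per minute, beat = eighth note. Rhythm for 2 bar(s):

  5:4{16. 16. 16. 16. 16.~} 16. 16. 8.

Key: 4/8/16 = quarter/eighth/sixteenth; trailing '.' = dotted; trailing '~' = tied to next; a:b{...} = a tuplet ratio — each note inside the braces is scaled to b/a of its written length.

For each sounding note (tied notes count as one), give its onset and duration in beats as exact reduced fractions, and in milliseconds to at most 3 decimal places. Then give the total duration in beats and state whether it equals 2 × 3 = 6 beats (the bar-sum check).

1) 0.0ms=0b +233.766ms=3/5b
2) 233.766ms=3/5b +233.766ms=3/5b
3) 467.532ms=6/5b +233.766ms=3/5b
4) 701.299ms=9/5b +233.766ms=3/5b
5) 935.065ms=12/5b +525.974ms=27/20b
6) 1461.039ms=15/4b +292.208ms=3/4b
7) 1753.247ms=9/2b +584.416ms=3/2b
Σ=6b of 6 (154bpm 3/8) — PASS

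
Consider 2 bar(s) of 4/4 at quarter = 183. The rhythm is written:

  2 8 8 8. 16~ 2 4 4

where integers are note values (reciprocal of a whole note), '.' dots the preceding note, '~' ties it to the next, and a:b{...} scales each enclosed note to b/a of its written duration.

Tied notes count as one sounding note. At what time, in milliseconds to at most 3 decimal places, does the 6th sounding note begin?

note 6 onset = 6b = 1967.213ms

1. 0.0ms @ 0 + 655.738ms (2)
2. 655.738ms @ 2 + 163.934ms (1/2)
3. 819.672ms @ 5/2 + 163.934ms (1/2)
4. 983.607ms @ 3 + 245.902ms (3/4)
5. 1229.508ms @ 15/4 + 737.705ms (9/4)
6. 1967.213ms @ 6 + 327.869ms (1)
7. 2295.082ms @ 7 + 327.869ms (1)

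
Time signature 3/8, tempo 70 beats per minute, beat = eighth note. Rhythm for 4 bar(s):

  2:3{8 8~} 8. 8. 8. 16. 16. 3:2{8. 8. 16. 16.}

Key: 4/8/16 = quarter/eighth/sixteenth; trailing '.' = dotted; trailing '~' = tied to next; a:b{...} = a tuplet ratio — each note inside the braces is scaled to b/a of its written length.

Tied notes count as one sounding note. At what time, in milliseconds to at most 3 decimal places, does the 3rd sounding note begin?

1. 0.0ms @ 0 + 1285.714ms (3/2)
2. 1285.714ms @ 3/2 + 2571.429ms (3)
3. 3857.143ms @ 9/2 + 1285.714ms (3/2)
4. 5142.857ms @ 6 + 1285.714ms (3/2)
5. 6428.571ms @ 15/2 + 642.857ms (3/4)
6. 7071.429ms @ 33/4 + 642.857ms (3/4)
7. 7714.286ms @ 9 + 857.143ms (1)
8. 8571.429ms @ 10 + 857.143ms (1)
9. 9428.571ms @ 11 + 428.571ms (1/2)
10. 9857.143ms @ 23/2 + 428.571ms (1/2)

note 3 onset = 9/2b = 3857.143ms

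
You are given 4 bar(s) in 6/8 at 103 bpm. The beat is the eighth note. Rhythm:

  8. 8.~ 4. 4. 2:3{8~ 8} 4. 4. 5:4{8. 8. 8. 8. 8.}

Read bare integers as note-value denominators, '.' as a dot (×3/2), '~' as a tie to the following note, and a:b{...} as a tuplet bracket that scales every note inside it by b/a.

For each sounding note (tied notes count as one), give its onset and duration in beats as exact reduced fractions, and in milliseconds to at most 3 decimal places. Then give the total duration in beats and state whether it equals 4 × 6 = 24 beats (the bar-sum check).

1) 0.0ms=0b +873.786ms=3/2b
2) 873.786ms=3/2b +2621.359ms=9/2b
3) 3495.146ms=6b +1747.573ms=3b
4) 5242.718ms=9b +1747.573ms=3b
5) 6990.291ms=12b +1747.573ms=3b
6) 8737.864ms=15b +1747.573ms=3b
7) 10485.437ms=18b +699.029ms=6/5b
8) 11184.466ms=96/5b +699.029ms=6/5b
9) 11883.495ms=102/5b +699.029ms=6/5b
10) 12582.524ms=108/5b +699.029ms=6/5b
11) 13281.553ms=114/5b +699.029ms=6/5b
Σ=24b of 24 (103bpm 6/8) — PASS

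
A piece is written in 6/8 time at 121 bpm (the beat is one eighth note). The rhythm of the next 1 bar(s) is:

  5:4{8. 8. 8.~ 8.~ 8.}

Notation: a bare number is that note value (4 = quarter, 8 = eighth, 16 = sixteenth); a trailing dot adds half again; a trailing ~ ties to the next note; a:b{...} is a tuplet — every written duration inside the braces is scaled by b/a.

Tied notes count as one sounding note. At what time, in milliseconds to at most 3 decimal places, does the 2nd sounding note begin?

note 2 onset = 6/5b = 595.041ms

1. 0.0ms @ 0 + 595.041ms (6/5)
2. 595.041ms @ 6/5 + 595.041ms (6/5)
3. 1190.083ms @ 12/5 + 1785.124ms (18/5)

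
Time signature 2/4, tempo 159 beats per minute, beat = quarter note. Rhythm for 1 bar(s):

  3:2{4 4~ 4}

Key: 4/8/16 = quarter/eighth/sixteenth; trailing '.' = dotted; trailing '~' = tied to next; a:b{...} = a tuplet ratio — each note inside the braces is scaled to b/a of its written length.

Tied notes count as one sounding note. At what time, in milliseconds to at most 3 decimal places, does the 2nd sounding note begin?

1. 0.0ms @ 0 + 251.572ms (2/3)
2. 251.572ms @ 2/3 + 503.145ms (4/3)

note 2 onset = 2/3b = 251.572ms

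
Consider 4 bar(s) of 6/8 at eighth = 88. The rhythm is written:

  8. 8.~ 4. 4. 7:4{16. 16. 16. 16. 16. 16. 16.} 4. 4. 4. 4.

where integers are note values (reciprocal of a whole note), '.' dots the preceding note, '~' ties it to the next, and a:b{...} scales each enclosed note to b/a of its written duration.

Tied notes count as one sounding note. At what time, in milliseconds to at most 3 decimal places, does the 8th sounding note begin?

note 8 onset = 75/7b = 7305.195ms

1. 0.0ms @ 0 + 1022.727ms (3/2)
2. 1022.727ms @ 3/2 + 3068.182ms (9/2)
3. 4090.909ms @ 6 + 2045.455ms (3)
4. 6136.364ms @ 9 + 292.208ms (3/7)
5. 6428.571ms @ 66/7 + 292.208ms (3/7)
6. 6720.779ms @ 69/7 + 292.208ms (3/7)
7. 7012.987ms @ 72/7 + 292.208ms (3/7)
8. 7305.195ms @ 75/7 + 292.208ms (3/7)
9. 7597.403ms @ 78/7 + 292.208ms (3/7)
10. 7889.61ms @ 81/7 + 292.208ms (3/7)
11. 8181.818ms @ 12 + 2045.455ms (3)
12. 10227.273ms @ 15 + 2045.455ms (3)
13. 12272.727ms @ 18 + 2045.455ms (3)
14. 14318.182ms @ 21 + 2045.455ms (3)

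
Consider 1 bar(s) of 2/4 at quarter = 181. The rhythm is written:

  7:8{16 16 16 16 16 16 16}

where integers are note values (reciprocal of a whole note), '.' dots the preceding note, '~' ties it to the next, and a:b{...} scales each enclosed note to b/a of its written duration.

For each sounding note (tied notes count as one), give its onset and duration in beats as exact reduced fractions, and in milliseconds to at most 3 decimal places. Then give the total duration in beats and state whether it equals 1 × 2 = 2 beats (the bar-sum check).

1) 0.0ms=0b +94.712ms=2/7b
2) 94.712ms=2/7b +94.712ms=2/7b
3) 189.424ms=4/7b +94.712ms=2/7b
4) 284.136ms=6/7b +94.712ms=2/7b
5) 378.848ms=8/7b +94.712ms=2/7b
6) 473.56ms=10/7b +94.712ms=2/7b
7) 568.272ms=12/7b +94.712ms=2/7b
Σ=2b of 2 (181bpm 2/4) — PASS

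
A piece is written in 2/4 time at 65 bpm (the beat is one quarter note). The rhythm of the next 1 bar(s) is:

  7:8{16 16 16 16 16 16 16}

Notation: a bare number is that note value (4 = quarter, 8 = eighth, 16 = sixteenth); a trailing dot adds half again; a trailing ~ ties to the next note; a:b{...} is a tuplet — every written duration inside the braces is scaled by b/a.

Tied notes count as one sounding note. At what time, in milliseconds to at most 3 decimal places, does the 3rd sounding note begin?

note 3 onset = 4/7b = 527.473ms

1. 0.0ms @ 0 + 263.736ms (2/7)
2. 263.736ms @ 2/7 + 263.736ms (2/7)
3. 527.473ms @ 4/7 + 263.736ms (2/7)
4. 791.209ms @ 6/7 + 263.736ms (2/7)
5. 1054.945ms @ 8/7 + 263.736ms (2/7)
6. 1318.681ms @ 10/7 + 263.736ms (2/7)
7. 1582.418ms @ 12/7 + 263.736ms (2/7)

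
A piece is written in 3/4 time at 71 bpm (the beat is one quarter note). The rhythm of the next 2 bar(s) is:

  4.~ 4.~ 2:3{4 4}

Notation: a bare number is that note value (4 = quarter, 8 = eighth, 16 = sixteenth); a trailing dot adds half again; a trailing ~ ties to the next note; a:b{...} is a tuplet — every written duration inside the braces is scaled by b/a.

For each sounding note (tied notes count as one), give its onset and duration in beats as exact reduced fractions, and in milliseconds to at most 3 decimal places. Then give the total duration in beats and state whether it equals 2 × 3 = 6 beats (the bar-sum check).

1) 0.0ms=0b +3802.817ms=9/2b
2) 3802.817ms=9/2b +1267.606ms=3/2b
Σ=6b of 6 (71bpm 3/4) — PASS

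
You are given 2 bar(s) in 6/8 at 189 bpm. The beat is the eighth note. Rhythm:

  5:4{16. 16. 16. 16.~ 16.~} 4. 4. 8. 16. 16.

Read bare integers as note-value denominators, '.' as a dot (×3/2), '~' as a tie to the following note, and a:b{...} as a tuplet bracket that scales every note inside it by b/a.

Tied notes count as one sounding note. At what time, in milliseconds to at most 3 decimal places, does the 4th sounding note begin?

1. 0.0ms @ 0 + 190.476ms (3/5)
2. 190.476ms @ 3/5 + 190.476ms (3/5)
3. 380.952ms @ 6/5 + 190.476ms (3/5)
4. 571.429ms @ 9/5 + 1333.333ms (21/5)
5. 1904.762ms @ 6 + 952.381ms (3)
6. 2857.143ms @ 9 + 476.19ms (3/2)
7. 3333.333ms @ 21/2 + 238.095ms (3/4)
8. 3571.429ms @ 45/4 + 238.095ms (3/4)

note 4 onset = 9/5b = 571.429ms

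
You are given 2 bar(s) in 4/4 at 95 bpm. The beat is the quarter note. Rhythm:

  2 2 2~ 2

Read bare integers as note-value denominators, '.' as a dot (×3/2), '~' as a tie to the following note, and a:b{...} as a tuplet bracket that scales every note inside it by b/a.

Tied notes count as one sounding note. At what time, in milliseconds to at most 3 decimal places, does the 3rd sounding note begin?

1. 0.0ms @ 0 + 1263.158ms (2)
2. 1263.158ms @ 2 + 1263.158ms (2)
3. 2526.316ms @ 4 + 2526.316ms (4)

note 3 onset = 4b = 2526.316ms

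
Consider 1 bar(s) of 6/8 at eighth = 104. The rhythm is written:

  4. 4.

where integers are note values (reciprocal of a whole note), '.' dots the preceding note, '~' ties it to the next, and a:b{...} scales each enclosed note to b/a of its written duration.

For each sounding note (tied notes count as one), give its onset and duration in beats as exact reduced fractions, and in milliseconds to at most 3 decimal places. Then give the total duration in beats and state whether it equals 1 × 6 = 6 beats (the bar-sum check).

1) 0.0ms=0b +1730.769ms=3b
2) 1730.769ms=3b +1730.769ms=3b
Σ=6b of 6 (104bpm 6/8) — PASS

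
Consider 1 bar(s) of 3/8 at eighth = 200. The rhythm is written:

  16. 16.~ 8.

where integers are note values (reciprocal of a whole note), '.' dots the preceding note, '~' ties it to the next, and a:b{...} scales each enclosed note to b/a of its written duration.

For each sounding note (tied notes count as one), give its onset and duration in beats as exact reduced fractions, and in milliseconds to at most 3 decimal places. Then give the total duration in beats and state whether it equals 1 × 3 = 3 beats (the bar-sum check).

1) 0.0ms=0b +225.0ms=3/4b
2) 225.0ms=3/4b +675.0ms=9/4b
Σ=3b of 3 (200bpm 3/8) — PASS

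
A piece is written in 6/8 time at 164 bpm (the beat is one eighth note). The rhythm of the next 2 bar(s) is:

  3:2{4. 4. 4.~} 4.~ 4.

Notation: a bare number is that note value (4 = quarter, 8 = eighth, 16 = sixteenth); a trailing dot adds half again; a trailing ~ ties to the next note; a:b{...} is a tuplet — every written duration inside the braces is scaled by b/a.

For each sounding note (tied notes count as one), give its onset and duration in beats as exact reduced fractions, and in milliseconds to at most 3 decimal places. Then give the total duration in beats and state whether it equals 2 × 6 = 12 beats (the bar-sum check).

1) 0.0ms=0b +731.707ms=2b
2) 731.707ms=2b +731.707ms=2b
3) 1463.415ms=4b +2926.829ms=8b
Σ=12b of 12 (164bpm 6/8) — PASS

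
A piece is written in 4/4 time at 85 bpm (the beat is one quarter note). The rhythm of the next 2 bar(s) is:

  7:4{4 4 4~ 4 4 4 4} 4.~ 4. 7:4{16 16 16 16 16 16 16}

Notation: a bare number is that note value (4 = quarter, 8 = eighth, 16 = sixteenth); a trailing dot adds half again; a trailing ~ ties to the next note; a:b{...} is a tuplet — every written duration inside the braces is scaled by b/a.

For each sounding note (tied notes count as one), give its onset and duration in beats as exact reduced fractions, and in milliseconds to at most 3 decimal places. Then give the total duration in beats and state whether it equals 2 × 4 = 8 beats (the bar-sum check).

1) 0.0ms=0b +403.361ms=4/7b
2) 403.361ms=4/7b +403.361ms=4/7b
3) 806.723ms=8/7b +806.723ms=8/7b
4) 1613.445ms=16/7b +403.361ms=4/7b
5) 2016.807ms=20/7b +403.361ms=4/7b
6) 2420.168ms=24/7b +403.361ms=4/7b
7) 2823.529ms=4b +2117.647ms=3b
8) 4941.176ms=7b +100.84ms=1/7b
9) 5042.017ms=50/7b +100.84ms=1/7b
10) 5142.857ms=51/7b +100.84ms=1/7b
11) 5243.697ms=52/7b +100.84ms=1/7b
12) 5344.538ms=53/7b +100.84ms=1/7b
13) 5445.378ms=54/7b +100.84ms=1/7b
14) 5546.218ms=55/7b +100.84ms=1/7b
Σ=8b of 8 (85bpm 4/4) — PASS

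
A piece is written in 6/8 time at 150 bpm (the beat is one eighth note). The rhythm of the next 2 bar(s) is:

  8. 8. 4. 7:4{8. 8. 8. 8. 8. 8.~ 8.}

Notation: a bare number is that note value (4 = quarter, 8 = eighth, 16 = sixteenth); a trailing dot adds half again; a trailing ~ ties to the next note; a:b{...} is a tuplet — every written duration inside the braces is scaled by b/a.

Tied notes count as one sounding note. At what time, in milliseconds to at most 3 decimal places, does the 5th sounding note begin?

note 5 onset = 48/7b = 2742.857ms

1. 0.0ms @ 0 + 600.0ms (3/2)
2. 600.0ms @ 3/2 + 600.0ms (3/2)
3. 1200.0ms @ 3 + 1200.0ms (3)
4. 2400.0ms @ 6 + 342.857ms (6/7)
5. 2742.857ms @ 48/7 + 342.857ms (6/7)
6. 3085.714ms @ 54/7 + 342.857ms (6/7)
7. 3428.571ms @ 60/7 + 342.857ms (6/7)
8. 3771.429ms @ 66/7 + 342.857ms (6/7)
9. 4114.286ms @ 72/7 + 685.714ms (12/7)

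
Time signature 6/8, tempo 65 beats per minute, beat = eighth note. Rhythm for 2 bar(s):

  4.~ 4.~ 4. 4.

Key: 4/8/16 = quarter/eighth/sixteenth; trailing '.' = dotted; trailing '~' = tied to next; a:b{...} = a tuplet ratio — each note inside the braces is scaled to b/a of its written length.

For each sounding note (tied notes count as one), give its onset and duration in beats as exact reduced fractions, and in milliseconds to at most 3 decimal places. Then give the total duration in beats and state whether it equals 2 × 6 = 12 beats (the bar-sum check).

1) 0.0ms=0b +8307.692ms=9b
2) 8307.692ms=9b +2769.231ms=3b
Σ=12b of 12 (65bpm 6/8) — PASS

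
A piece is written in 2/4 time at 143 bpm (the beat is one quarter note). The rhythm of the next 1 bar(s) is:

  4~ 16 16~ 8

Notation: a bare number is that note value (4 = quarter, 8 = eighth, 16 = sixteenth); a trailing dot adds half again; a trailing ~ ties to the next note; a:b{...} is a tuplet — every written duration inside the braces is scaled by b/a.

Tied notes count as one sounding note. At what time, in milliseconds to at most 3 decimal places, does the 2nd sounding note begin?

1. 0.0ms @ 0 + 524.476ms (5/4)
2. 524.476ms @ 5/4 + 314.685ms (3/4)

note 2 onset = 5/4b = 524.476ms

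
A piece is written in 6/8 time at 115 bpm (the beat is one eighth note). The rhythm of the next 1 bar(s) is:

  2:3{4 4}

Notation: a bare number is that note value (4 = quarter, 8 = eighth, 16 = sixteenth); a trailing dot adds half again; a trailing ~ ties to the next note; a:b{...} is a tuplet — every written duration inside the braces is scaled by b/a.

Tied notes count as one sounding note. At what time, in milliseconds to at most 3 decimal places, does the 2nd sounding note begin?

note 2 onset = 3b = 1565.217ms

1. 0.0ms @ 0 + 1565.217ms (3)
2. 1565.217ms @ 3 + 1565.217ms (3)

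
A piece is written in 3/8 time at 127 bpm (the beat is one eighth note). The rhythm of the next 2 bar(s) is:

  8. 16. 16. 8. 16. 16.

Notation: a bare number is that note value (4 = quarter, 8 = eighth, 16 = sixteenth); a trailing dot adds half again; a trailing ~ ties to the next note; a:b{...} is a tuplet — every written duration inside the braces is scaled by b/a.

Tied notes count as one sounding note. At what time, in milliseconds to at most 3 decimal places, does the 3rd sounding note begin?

1. 0.0ms @ 0 + 708.661ms (3/2)
2. 708.661ms @ 3/2 + 354.331ms (3/4)
3. 1062.992ms @ 9/4 + 354.331ms (3/4)
4. 1417.323ms @ 3 + 708.661ms (3/2)
5. 2125.984ms @ 9/2 + 354.331ms (3/4)
6. 2480.315ms @ 21/4 + 354.331ms (3/4)

note 3 onset = 9/4b = 1062.992ms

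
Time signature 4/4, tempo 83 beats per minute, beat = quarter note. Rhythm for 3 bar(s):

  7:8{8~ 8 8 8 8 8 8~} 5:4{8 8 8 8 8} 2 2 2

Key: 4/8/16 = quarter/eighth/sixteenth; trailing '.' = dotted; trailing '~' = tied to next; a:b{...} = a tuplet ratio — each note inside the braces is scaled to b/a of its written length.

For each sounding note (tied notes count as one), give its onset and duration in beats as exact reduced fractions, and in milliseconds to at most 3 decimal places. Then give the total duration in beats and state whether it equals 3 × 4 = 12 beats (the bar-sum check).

1) 0.0ms=0b +826.162ms=8/7b
2) 826.162ms=8/7b +413.081ms=4/7b
3) 1239.243ms=12/7b +413.081ms=4/7b
4) 1652.324ms=16/7b +413.081ms=4/7b
5) 2065.404ms=20/7b +413.081ms=4/7b
6) 2478.485ms=24/7b +702.238ms=34/35b
7) 3180.723ms=22/5b +289.157ms=2/5b
8) 3469.88ms=24/5b +289.157ms=2/5b
9) 3759.036ms=26/5b +289.157ms=2/5b
10) 4048.193ms=28/5b +289.157ms=2/5b
11) 4337.349ms=6b +1445.783ms=2b
12) 5783.133ms=8b +1445.783ms=2b
13) 7228.916ms=10b +1445.783ms=2b
Σ=12b of 12 (83bpm 4/4) — PASS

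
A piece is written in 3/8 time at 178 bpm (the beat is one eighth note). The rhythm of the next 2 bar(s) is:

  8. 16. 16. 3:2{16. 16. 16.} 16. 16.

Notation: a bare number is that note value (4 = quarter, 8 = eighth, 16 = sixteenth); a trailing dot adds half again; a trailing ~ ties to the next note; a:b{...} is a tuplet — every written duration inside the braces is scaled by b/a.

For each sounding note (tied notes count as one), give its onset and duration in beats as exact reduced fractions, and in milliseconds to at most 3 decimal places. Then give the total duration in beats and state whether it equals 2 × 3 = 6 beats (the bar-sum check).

1) 0.0ms=0b +505.618ms=3/2b
2) 505.618ms=3/2b +252.809ms=3/4b
3) 758.427ms=9/4b +252.809ms=3/4b
4) 1011.236ms=3b +168.539ms=1/2b
5) 1179.775ms=7/2b +168.539ms=1/2b
6) 1348.315ms=4b +168.539ms=1/2b
7) 1516.854ms=9/2b +252.809ms=3/4b
8) 1769.663ms=21/4b +252.809ms=3/4b
Σ=6b of 6 (178bpm 3/8) — PASS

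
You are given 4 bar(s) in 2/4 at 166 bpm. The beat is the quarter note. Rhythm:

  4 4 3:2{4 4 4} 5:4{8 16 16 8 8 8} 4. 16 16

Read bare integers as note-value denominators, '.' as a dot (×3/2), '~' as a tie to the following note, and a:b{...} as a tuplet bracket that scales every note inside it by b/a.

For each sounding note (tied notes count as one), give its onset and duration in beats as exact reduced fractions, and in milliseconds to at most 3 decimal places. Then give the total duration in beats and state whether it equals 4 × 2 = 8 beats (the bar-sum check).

1) 0.0ms=0b +361.446ms=1b
2) 361.446ms=1b +361.446ms=1b
3) 722.892ms=2b +240.964ms=2/3b
4) 963.855ms=8/3b +240.964ms=2/3b
5) 1204.819ms=10/3b +240.964ms=2/3b
6) 1445.783ms=4b +144.578ms=2/5b
7) 1590.361ms=22/5b +72.289ms=1/5b
8) 1662.651ms=23/5b +72.289ms=1/5b
9) 1734.94ms=24/5b +144.578ms=2/5b
10) 1879.518ms=26/5b +144.578ms=2/5b
11) 2024.096ms=28/5b +144.578ms=2/5b
12) 2168.675ms=6b +542.169ms=3/2b
13) 2710.843ms=15/2b +90.361ms=1/4b
14) 2801.205ms=31/4b +90.361ms=1/4b
Σ=8b of 8 (166bpm 2/4) — PASS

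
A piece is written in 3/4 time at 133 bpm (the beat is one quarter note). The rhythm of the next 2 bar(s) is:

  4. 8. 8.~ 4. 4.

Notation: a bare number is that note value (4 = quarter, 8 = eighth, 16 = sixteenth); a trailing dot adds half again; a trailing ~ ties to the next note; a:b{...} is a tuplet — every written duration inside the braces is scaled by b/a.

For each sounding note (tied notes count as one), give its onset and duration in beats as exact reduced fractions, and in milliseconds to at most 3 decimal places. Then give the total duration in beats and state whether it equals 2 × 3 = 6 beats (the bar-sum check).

1) 0.0ms=0b +676.692ms=3/2b
2) 676.692ms=3/2b +338.346ms=3/4b
3) 1015.038ms=9/4b +1015.038ms=9/4b
4) 2030.075ms=9/2b +676.692ms=3/2b
Σ=6b of 6 (133bpm 3/4) — PASS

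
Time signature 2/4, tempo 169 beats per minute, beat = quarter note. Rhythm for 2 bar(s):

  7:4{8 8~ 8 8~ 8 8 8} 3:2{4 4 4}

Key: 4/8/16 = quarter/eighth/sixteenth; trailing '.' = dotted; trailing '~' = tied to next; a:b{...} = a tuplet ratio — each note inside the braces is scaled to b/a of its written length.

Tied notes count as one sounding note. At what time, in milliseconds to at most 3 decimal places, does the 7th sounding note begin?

1. 0.0ms @ 0 + 101.437ms (2/7)
2. 101.437ms @ 2/7 + 202.874ms (4/7)
3. 304.311ms @ 6/7 + 202.874ms (4/7)
4. 507.185ms @ 10/7 + 101.437ms (2/7)
5. 608.622ms @ 12/7 + 101.437ms (2/7)
6. 710.059ms @ 2 + 236.686ms (2/3)
7. 946.746ms @ 8/3 + 236.686ms (2/3)
8. 1183.432ms @ 10/3 + 236.686ms (2/3)

note 7 onset = 8/3b = 946.746ms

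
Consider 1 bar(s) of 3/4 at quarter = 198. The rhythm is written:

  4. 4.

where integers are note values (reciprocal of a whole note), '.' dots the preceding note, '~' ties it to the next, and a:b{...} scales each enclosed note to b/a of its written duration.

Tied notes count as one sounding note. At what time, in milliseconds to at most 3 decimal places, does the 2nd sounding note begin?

note 2 onset = 3/2b = 454.545ms

1. 0.0ms @ 0 + 454.545ms (3/2)
2. 454.545ms @ 3/2 + 454.545ms (3/2)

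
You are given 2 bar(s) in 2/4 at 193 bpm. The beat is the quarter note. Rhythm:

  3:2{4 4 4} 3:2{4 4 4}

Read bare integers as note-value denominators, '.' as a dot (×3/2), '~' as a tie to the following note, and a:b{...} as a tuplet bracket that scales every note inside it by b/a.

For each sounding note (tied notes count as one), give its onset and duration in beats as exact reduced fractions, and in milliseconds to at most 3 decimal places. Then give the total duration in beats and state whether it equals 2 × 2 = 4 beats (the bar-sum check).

1) 0.0ms=0b +207.254ms=2/3b
2) 207.254ms=2/3b +207.254ms=2/3b
3) 414.508ms=4/3b +207.254ms=2/3b
4) 621.762ms=2b +207.254ms=2/3b
5) 829.016ms=8/3b +207.254ms=2/3b
6) 1036.269ms=10/3b +207.254ms=2/3b
Σ=4b of 4 (193bpm 2/4) — PASS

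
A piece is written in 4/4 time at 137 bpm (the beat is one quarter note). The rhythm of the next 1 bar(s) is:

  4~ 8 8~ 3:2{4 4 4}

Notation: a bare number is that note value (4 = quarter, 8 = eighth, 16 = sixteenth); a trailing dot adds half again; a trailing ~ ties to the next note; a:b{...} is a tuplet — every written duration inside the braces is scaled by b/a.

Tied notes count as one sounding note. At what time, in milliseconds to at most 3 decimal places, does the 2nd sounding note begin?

note 2 onset = 3/2b = 656.934ms

1. 0.0ms @ 0 + 656.934ms (3/2)
2. 656.934ms @ 3/2 + 510.949ms (7/6)
3. 1167.883ms @ 8/3 + 291.971ms (2/3)
4. 1459.854ms @ 10/3 + 291.971ms (2/3)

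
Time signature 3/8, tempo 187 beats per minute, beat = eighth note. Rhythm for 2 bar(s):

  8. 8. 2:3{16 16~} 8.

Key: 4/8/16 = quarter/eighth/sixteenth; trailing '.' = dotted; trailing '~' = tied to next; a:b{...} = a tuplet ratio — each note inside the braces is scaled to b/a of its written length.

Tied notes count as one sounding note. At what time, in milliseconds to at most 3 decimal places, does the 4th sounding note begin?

1. 0.0ms @ 0 + 481.283ms (3/2)
2. 481.283ms @ 3/2 + 481.283ms (3/2)
3. 962.567ms @ 3 + 240.642ms (3/4)
4. 1203.209ms @ 15/4 + 721.925ms (9/4)

note 4 onset = 15/4b = 1203.209ms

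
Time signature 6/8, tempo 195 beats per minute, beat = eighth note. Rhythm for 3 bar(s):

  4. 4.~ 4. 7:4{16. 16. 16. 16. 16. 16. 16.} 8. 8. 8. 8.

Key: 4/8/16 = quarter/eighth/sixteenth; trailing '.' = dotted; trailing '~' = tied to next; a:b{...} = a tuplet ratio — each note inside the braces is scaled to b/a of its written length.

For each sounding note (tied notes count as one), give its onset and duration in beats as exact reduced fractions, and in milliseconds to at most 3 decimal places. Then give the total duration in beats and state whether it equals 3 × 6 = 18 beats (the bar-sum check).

1) 0.0ms=0b +923.077ms=3b
2) 923.077ms=3b +1846.154ms=6b
3) 2769.231ms=9b +131.868ms=3/7b
4) 2901.099ms=66/7b +131.868ms=3/7b
5) 3032.967ms=69/7b +131.868ms=3/7b
6) 3164.835ms=72/7b +131.868ms=3/7b
7) 3296.703ms=75/7b +131.868ms=3/7b
8) 3428.571ms=78/7b +131.868ms=3/7b
9) 3560.44ms=81/7b +131.868ms=3/7b
10) 3692.308ms=12b +461.538ms=3/2b
11) 4153.846ms=27/2b +461.538ms=3/2b
12) 4615.385ms=15b +461.538ms=3/2b
13) 5076.923ms=33/2b +461.538ms=3/2b
Σ=18b of 18 (195bpm 6/8) — PASS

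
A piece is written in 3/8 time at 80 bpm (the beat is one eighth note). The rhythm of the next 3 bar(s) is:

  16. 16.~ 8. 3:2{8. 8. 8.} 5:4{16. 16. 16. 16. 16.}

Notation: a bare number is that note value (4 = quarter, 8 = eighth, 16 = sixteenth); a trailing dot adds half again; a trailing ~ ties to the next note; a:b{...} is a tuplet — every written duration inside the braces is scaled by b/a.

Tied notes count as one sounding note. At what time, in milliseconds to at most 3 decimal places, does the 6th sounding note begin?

1. 0.0ms @ 0 + 562.5ms (3/4)
2. 562.5ms @ 3/4 + 1687.5ms (9/4)
3. 2250.0ms @ 3 + 750.0ms (1)
4. 3000.0ms @ 4 + 750.0ms (1)
5. 3750.0ms @ 5 + 750.0ms (1)
6. 4500.0ms @ 6 + 450.0ms (3/5)
7. 4950.0ms @ 33/5 + 450.0ms (3/5)
8. 5400.0ms @ 36/5 + 450.0ms (3/5)
9. 5850.0ms @ 39/5 + 450.0ms (3/5)
10. 6300.0ms @ 42/5 + 450.0ms (3/5)

note 6 onset = 6b = 4500.0ms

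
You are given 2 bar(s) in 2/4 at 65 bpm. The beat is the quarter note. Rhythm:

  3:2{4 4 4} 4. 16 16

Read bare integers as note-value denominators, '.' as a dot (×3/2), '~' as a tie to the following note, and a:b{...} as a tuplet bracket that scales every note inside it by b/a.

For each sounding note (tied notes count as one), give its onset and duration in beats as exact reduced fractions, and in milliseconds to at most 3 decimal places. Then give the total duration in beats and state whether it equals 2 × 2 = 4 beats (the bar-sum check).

1) 0.0ms=0b +615.385ms=2/3b
2) 615.385ms=2/3b +615.385ms=2/3b
3) 1230.769ms=4/3b +615.385ms=2/3b
4) 1846.154ms=2b +1384.615ms=3/2b
5) 3230.769ms=7/2b +230.769ms=1/4b
6) 3461.538ms=15/4b +230.769ms=1/4b
Σ=4b of 4 (65bpm 2/4) — PASS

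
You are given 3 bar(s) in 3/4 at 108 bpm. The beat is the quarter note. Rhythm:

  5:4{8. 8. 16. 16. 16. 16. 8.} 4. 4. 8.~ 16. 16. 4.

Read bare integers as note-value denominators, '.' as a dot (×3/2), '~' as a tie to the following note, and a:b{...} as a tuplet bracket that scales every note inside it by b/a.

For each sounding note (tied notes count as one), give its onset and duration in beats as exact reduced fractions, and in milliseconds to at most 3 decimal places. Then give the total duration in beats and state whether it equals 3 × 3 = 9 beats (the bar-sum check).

1) 0.0ms=0b +333.333ms=3/5b
2) 333.333ms=3/5b +333.333ms=3/5b
3) 666.667ms=6/5b +166.667ms=3/10b
4) 833.333ms=3/2b +166.667ms=3/10b
5) 1000.0ms=9/5b +166.667ms=3/10b
6) 1166.667ms=21/10b +166.667ms=3/10b
7) 1333.333ms=12/5b +333.333ms=3/5b
8) 1666.667ms=3b +833.333ms=3/2b
9) 2500.0ms=9/2b +833.333ms=3/2b
10) 3333.333ms=6b +625.0ms=9/8b
11) 3958.333ms=57/8b +208.333ms=3/8b
12) 4166.667ms=15/2b +833.333ms=3/2b
Σ=9b of 9 (108bpm 3/4) — PASS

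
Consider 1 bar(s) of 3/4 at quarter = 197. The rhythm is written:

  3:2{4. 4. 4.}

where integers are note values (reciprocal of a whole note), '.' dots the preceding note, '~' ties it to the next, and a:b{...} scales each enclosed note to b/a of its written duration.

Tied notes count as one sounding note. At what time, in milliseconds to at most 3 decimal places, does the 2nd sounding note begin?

1. 0.0ms @ 0 + 304.569ms (1)
2. 304.569ms @ 1 + 304.569ms (1)
3. 609.137ms @ 2 + 304.569ms (1)

note 2 onset = 1b = 304.569ms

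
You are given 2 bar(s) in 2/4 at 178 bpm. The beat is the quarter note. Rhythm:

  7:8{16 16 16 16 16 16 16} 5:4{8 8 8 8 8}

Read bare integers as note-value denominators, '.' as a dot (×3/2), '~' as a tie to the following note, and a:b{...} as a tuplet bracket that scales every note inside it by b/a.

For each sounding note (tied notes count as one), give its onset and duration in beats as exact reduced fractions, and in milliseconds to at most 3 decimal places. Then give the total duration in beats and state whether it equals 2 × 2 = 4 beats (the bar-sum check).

1) 0.0ms=0b +96.308ms=2/7b
2) 96.308ms=2/7b +96.308ms=2/7b
3) 192.616ms=4/7b +96.308ms=2/7b
4) 288.925ms=6/7b +96.308ms=2/7b
5) 385.233ms=8/7b +96.308ms=2/7b
6) 481.541ms=10/7b +96.308ms=2/7b
7) 577.849ms=12/7b +96.308ms=2/7b
8) 674.157ms=2b +134.831ms=2/5b
9) 808.989ms=12/5b +134.831ms=2/5b
10) 943.82ms=14/5b +134.831ms=2/5b
11) 1078.652ms=16/5b +134.831ms=2/5b
12) 1213.483ms=18/5b +134.831ms=2/5b
Σ=4b of 4 (178bpm 2/4) — PASS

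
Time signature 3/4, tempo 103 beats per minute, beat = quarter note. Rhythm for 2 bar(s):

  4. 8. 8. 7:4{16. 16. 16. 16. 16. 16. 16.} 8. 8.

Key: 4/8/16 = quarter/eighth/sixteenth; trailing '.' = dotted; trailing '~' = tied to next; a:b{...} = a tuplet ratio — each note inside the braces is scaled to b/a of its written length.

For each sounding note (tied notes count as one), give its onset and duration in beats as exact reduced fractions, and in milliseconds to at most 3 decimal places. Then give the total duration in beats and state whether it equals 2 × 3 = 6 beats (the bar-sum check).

1) 0.0ms=0b +873.786ms=3/2b
2) 873.786ms=3/2b +436.893ms=3/4b
3) 1310.68ms=9/4b +436.893ms=3/4b
4) 1747.573ms=3b +124.827ms=3/14b
5) 1872.399ms=45/14b +124.827ms=3/14b
6) 1997.226ms=24/7b +124.827ms=3/14b
7) 2122.053ms=51/14b +124.827ms=3/14b
8) 2246.879ms=27/7b +124.827ms=3/14b
9) 2371.706ms=57/14b +124.827ms=3/14b
10) 2496.533ms=30/7b +124.827ms=3/14b
11) 2621.359ms=9/2b +436.893ms=3/4b
12) 3058.252ms=21/4b +436.893ms=3/4b
Σ=6b of 6 (103bpm 3/4) — PASS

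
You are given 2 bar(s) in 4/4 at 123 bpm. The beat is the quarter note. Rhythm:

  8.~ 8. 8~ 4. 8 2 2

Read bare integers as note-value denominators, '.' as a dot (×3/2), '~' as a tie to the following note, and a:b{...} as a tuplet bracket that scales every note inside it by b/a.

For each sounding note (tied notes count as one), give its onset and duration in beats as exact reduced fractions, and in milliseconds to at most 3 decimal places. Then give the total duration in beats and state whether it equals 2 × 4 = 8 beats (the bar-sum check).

1) 0.0ms=0b +731.707ms=3/2b
2) 731.707ms=3/2b +975.61ms=2b
3) 1707.317ms=7/2b +243.902ms=1/2b
4) 1951.22ms=4b +975.61ms=2b
5) 2926.829ms=6b +975.61ms=2b
Σ=8b of 8 (123bpm 4/4) — PASS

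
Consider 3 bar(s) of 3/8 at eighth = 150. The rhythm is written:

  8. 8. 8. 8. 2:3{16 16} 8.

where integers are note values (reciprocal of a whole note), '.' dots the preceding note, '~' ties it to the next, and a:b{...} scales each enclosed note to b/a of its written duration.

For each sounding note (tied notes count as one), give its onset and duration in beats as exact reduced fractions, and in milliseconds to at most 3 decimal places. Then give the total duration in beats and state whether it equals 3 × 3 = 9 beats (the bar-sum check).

1) 0.0ms=0b +600.0ms=3/2b
2) 600.0ms=3/2b +600.0ms=3/2b
3) 1200.0ms=3b +600.0ms=3/2b
4) 1800.0ms=9/2b +600.0ms=3/2b
5) 2400.0ms=6b +300.0ms=3/4b
6) 2700.0ms=27/4b +300.0ms=3/4b
7) 3000.0ms=15/2b +600.0ms=3/2b
Σ=9b of 9 (150bpm 3/8) — PASS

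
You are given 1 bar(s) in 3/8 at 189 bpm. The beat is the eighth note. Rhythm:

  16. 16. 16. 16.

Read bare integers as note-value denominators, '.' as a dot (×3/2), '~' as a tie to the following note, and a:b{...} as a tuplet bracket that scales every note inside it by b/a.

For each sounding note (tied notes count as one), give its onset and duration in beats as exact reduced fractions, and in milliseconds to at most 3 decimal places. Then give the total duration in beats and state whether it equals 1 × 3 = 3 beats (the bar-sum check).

1) 0.0ms=0b +238.095ms=3/4b
2) 238.095ms=3/4b +238.095ms=3/4b
3) 476.19ms=3/2b +238.095ms=3/4b
4) 714.286ms=9/4b +238.095ms=3/4b
Σ=3b of 3 (189bpm 3/8) — PASS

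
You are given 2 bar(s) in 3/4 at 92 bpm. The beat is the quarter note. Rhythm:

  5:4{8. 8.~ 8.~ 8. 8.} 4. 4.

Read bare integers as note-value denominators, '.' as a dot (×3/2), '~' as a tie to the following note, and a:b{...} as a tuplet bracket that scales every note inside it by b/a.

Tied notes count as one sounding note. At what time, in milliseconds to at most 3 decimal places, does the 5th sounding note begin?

1. 0.0ms @ 0 + 391.304ms (3/5)
2. 391.304ms @ 3/5 + 1173.913ms (9/5)
3. 1565.217ms @ 12/5 + 391.304ms (3/5)
4. 1956.522ms @ 3 + 978.261ms (3/2)
5. 2934.783ms @ 9/2 + 978.261ms (3/2)

note 5 onset = 9/2b = 2934.783ms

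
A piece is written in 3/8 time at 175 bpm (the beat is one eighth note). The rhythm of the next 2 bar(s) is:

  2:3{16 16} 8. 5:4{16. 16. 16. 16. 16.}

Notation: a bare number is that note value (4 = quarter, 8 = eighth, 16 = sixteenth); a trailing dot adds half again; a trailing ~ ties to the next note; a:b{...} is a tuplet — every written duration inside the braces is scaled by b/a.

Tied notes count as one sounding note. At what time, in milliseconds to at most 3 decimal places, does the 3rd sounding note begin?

1. 0.0ms @ 0 + 257.143ms (3/4)
2. 257.143ms @ 3/4 + 257.143ms (3/4)
3. 514.286ms @ 3/2 + 514.286ms (3/2)
4. 1028.571ms @ 3 + 205.714ms (3/5)
5. 1234.286ms @ 18/5 + 205.714ms (3/5)
6. 1440.0ms @ 21/5 + 205.714ms (3/5)
7. 1645.714ms @ 24/5 + 205.714ms (3/5)
8. 1851.429ms @ 27/5 + 205.714ms (3/5)

note 3 onset = 3/2b = 514.286ms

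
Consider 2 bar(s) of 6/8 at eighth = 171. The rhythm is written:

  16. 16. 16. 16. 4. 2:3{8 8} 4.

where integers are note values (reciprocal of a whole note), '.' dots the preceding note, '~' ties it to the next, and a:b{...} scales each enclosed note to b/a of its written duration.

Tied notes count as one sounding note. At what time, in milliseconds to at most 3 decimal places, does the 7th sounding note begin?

note 7 onset = 15/2b = 2631.579ms

1. 0.0ms @ 0 + 263.158ms (3/4)
2. 263.158ms @ 3/4 + 263.158ms (3/4)
3. 526.316ms @ 3/2 + 263.158ms (3/4)
4. 789.474ms @ 9/4 + 263.158ms (3/4)
5. 1052.632ms @ 3 + 1052.632ms (3)
6. 2105.263ms @ 6 + 526.316ms (3/2)
7. 2631.579ms @ 15/2 + 526.316ms (3/2)
8. 3157.895ms @ 9 + 1052.632ms (3)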